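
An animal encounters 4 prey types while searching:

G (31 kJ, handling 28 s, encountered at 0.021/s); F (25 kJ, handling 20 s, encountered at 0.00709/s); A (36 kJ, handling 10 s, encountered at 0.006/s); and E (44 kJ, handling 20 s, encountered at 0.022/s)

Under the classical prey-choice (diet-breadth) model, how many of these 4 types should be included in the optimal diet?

4

E/h in descending order: A 3.6, E 2.2, F 1.25, G 1.11 kJ/s. The optimal diet is the largest prefix of this list for which every included type satisfies E_i/h_i > R on the types above it.
Rate on top 1: 0.2038. E: 2.2 > 0.2038 → include.
Rate on top 2: 0.7893. F: 1.25 > 0.7893 → include.
Rate on top 3: 0.8291. G: 1.11 > 0.8291 → include.
Optimal diet: A, E, F, G — 4 of 4 types.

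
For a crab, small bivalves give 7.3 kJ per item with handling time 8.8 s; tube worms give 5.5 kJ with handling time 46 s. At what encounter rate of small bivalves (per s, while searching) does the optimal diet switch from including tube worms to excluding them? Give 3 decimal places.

0.019 per s

The zero-one rule: include tube worms iff E₂/h₂ > λE₁/(1+λh₁). Equality gives the switch point.
λE₁h₂ = E₂ + λE₂h₁ ⇒ λ = E₂/(E₁h₂ − E₂h₁) = 5.5/(335.8 − 48.4) = 0.01914 per s.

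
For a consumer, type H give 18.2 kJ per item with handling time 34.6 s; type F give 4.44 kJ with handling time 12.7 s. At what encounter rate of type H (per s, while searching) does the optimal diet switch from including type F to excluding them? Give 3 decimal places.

At the threshold, the rate on type H alone equals the profitability of type F: λ·18.2/(1 + λ·34.6) = 4.44/12.7 = 0.3496.
Rearranging, λ(18.2 − 0.3496×34.6) = 0.3496, so λ = 0.3496/6.104 = 0.05728 per s.

0.057 per s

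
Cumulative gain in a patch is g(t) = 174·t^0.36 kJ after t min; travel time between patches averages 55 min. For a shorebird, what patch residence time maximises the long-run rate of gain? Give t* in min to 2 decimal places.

30.94 min

Maximise g(t)/(T+t): set derivative to zero → g'(t)(T+t) = g(t).
g'(t) = 0.36·174·t^-0.64. Setting 0.36·174·t^-0.64 = 174·t^0.36/(55+t) gives 0.36(55+t) = t, so 0.64·t = 0.36×55.
t* = 0.36×55/0.64 = 30.94 min.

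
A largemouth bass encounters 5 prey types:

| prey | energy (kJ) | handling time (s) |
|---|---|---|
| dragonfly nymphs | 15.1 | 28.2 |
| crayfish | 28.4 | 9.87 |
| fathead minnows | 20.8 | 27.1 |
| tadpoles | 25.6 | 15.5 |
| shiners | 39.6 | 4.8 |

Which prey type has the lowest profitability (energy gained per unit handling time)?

In descending order of E/h:
shiners: 39.6/4.8 = 8.25 kJ/s
crayfish: 28.4/9.87 = 2.88 kJ/s
tadpoles: 25.6/15.5 = 1.65 kJ/s
fathead minnows: 20.8/27.1 = 0.768 kJ/s
dragonfly nymphs: 15.1/28.2 = 0.535 kJ/s

dragonfly nymphs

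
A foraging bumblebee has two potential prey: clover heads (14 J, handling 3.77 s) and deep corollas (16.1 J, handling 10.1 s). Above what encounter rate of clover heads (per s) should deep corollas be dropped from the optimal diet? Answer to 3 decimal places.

0.199 per s

At the threshold, the rate on clover heads alone equals the profitability of deep corollas: λ·14/(1 + λ·3.77) = 16.1/10.1 = 1.594.
Rearranging, λ(14 − 1.594×3.77) = 1.594, so λ = 1.594/7.99 = 0.1995 per s.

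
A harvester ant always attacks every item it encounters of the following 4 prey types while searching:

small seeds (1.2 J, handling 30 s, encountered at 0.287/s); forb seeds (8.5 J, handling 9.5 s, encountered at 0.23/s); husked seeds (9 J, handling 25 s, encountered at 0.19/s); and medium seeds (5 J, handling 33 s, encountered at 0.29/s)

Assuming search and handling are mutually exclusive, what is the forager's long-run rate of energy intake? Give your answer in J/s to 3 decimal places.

0.209 J/s

R = Σλ_iE_i / (1 + Σλ_ih_i)
Numerator: 0.287×1.2 + 0.23×8.5 + 0.19×9 + 0.29×5 = 5.459
Denominator: 1 + 0.287×30 + 0.23×9.5 + 0.19×25 + 0.29×33 = 26.11
R = 5.459/26.11 = 0.2091 J/s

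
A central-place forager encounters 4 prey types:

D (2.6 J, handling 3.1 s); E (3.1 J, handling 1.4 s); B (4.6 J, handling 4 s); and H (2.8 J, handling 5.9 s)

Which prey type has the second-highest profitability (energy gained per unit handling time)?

B

Profitability E/h (J/s): D = 2.6/3.1 = 0.839, E = 3.1/1.4 = 2.21, B = 4.6/4 = 1.15, H = 2.8/5.9 = 0.475.
Ranked: E > B > D > H.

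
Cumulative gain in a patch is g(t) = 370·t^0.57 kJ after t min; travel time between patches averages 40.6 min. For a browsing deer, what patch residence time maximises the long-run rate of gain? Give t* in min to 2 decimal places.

53.82 min

By the marginal value theorem, leave when the instantaneous gain rate g'(t) equals the habitat-wide average g(t)/(T + t).
g'(t) = 0.57·370·t^-0.43. Setting 0.57·370·t^-0.43 = 370·t^0.57/(40.6+t) gives 0.57(40.6+t) = t, so 0.43·t = 0.57×40.6.
t* = 0.57×40.6/0.43 = 53.82 min.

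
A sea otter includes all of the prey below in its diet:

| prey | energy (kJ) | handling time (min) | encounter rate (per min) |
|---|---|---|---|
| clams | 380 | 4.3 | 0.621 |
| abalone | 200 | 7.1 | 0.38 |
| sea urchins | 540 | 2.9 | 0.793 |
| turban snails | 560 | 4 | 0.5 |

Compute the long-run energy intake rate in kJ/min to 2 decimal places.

95.63 kJ/min

Energy encountered per unit search time: 0.621×380 + 0.38×200 + 0.793×540 + 0.5×560 = 1020 kJ/min.
Handling time per unit search time: 0.621×4.3 + 0.38×7.1 + 0.793×2.9 + 0.5×4 = 9.668.
Rate = 1020/(1 + 9.668) = 95.63 kJ/min.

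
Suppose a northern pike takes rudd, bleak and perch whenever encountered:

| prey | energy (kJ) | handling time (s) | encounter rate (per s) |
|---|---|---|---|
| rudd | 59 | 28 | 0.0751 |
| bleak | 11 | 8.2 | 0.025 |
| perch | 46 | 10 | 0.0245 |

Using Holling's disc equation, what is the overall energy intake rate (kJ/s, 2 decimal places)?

1.64 kJ/s

Energy encountered per unit search time: 0.0751×59 + 0.025×11 + 0.0245×46 = 5.833 kJ/s.
Handling time per unit search time: 0.0751×28 + 0.025×8.2 + 0.0245×10 = 2.553.
Rate = 5.833/(1 + 2.553) = 1.642 kJ/s.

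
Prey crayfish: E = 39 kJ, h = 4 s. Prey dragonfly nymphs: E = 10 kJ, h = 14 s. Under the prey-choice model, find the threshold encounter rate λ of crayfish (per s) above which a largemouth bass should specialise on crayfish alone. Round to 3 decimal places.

At the threshold, the rate on crayfish alone equals the profitability of dragonfly nymphs: λ·39/(1 + λ·4) = 10/14 = 0.7143.
Rearranging, λ(39 − 0.7143×4) = 0.7143, so λ = 0.7143/36.14 = 0.01976 per s.

0.020 per s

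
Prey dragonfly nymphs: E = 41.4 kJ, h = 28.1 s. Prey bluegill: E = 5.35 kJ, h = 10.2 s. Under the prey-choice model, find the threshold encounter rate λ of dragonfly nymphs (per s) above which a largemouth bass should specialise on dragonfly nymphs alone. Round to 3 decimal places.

At the threshold, the rate on dragonfly nymphs alone equals the profitability of bluegill: λ·41.4/(1 + λ·28.1) = 5.35/10.2 = 0.5245.
Rearranging, λ(41.4 − 0.5245×28.1) = 0.5245, so λ = 0.5245/26.66 = 0.01967 per s.

0.020 per s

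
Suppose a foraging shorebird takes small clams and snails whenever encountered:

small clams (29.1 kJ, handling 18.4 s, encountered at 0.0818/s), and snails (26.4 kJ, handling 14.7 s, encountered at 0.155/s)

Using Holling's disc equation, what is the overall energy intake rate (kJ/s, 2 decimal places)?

R = Σλ_iE_i / (1 + Σλ_ih_i)
Numerator: 0.0818×29.1 + 0.155×26.4 = 6.472
Denominator: 1 + 0.0818×18.4 + 0.155×14.7 = 4.784
R = 6.472/4.784 = 1.353 kJ/s

1.35 kJ/s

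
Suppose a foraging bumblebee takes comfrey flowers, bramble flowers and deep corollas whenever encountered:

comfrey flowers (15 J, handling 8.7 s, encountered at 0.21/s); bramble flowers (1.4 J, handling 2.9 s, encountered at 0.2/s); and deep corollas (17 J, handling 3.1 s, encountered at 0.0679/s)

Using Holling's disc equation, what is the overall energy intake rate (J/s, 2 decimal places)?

1.27 J/s

R = Σλ_iE_i / (1 + Σλ_ih_i)
Numerator: 0.21×15 + 0.2×1.4 + 0.0679×17 = 4.584
Denominator: 1 + 0.21×8.7 + 0.2×2.9 + 0.0679×3.1 = 3.617
R = 4.584/3.617 = 1.267 J/s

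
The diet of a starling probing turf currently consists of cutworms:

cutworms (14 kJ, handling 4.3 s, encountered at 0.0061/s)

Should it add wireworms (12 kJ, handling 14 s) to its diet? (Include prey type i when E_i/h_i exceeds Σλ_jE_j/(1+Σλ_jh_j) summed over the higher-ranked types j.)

Current rate: (0.0061×14)/(1 + 0.0061×4.3) = 0.08322 kJ/s.
Profitability of wireworms: 12/14 = 0.8571 kJ/s.
Since 0.8571 > R, including wireworms increases the long-run rate.

Yes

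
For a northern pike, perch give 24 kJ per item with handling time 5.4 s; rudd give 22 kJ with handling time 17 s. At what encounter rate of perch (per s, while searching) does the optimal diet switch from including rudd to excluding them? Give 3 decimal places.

At the threshold, the rate on perch alone equals the profitability of rudd: λ·24/(1 + λ·5.4) = 22/17 = 1.294.
Rearranging, λ(24 − 1.294×5.4) = 1.294, so λ = 1.294/17.01 = 0.07607 per s.

0.076 per s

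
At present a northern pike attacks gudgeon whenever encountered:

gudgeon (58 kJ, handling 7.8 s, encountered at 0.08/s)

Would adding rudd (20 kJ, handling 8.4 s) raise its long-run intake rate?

Intake rate on the current diet: R = (0.08×58) / (1 + 0.08×7.8) = 4.64/1.624 = 2.857 kJ/s.
rudd: E/h = 20/8.4 = 2.381 kJ/s.
2.381 < 2.857, so adding rudd would lower the average — exclude it.

No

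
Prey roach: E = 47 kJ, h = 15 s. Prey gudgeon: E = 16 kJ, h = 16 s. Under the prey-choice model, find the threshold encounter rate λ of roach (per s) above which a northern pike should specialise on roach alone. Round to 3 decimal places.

0.031 per s

The zero-one rule: include gudgeon iff E₂/h₂ > λE₁/(1+λh₁). Equality gives the switch point.
λE₁h₂ = E₂ + λE₂h₁ ⇒ λ = E₂/(E₁h₂ − E₂h₁) = 16/(752 − 240) = 0.03125 per s.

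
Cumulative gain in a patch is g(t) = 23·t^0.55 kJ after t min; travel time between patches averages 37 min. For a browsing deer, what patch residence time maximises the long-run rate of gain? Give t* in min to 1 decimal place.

45.2 min

Maximise g(t)/(T+t): set derivative to zero → g'(t)(T+t) = g(t).
g'(t) = 0.55·23·t^-0.45. Setting 0.55·23·t^-0.45 = 23·t^0.55/(37+t) gives 0.55(37+t) = t, so 0.45·t = 0.55×37.
t* = 0.55×37/0.45 = 45.22 min.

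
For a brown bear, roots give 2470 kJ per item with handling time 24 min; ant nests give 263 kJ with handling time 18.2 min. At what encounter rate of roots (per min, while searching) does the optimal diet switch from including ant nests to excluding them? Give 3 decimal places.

0.007 per min

At the threshold, the rate on roots alone equals the profitability of ant nests: λ·2470/(1 + λ·24) = 263/18.2 = 14.45.
Rearranging, λ(2470 − 14.45×24) = 14.45, so λ = 14.45/2123 = 0.006806 per min.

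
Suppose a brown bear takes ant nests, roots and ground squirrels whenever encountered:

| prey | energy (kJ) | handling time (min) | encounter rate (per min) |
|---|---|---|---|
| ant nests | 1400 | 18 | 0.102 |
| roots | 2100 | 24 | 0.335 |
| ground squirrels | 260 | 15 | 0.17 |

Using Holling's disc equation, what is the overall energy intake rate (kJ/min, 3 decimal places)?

66.327 kJ/min

R = (0.102×1400 + 0.335×2100 + 0.17×260) / (1 + 0.102×18 + 0.335×24 + 0.17×15) = 890.5/13.43 = 66.33 kJ/min.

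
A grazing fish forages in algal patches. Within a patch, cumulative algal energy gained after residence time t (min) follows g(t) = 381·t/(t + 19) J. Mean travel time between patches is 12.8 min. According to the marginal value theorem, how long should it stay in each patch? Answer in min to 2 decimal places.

By the marginal value theorem, leave when the instantaneous gain rate g'(t) equals the habitat-wide average g(t)/(T + t).
g'(t) = 381·19/(t + 19)². Setting 381·19/(t+19)² = 381t/[(t+19)(12.8+t)] gives 19(12.8+t) = t(t+19), so t² = 19×12.8 = 243.2.
t* = √243.2 = 15.59 min.

15.59 min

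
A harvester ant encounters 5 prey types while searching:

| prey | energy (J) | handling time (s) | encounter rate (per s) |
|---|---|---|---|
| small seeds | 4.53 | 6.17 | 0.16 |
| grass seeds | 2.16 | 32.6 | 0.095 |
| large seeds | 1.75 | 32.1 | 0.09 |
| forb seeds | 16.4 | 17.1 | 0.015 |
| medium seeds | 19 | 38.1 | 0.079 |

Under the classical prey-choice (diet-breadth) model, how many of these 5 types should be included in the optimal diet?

Profitabilities (E/h, J/s): forb seeds 0.959, small seeds 0.734, medium seeds 0.499, grass seeds 0.0663, large seeds 0.0545. Add prey in this order while the next type's profitability exceeds the intake rate on those already taken.
Rate on top 1: 0.1958. small seeds: 0.734 > 0.1958 → include.
Rate on top 2: 0.4327. medium seeds: 0.499 > 0.4327 → include.
Rate on top 3: 0.4705. grass seeds: 0.0663 < 0.4705 → exclude; stop.
Optimal diet: forb seeds, small seeds, medium seeds — 3 of 5 types.

3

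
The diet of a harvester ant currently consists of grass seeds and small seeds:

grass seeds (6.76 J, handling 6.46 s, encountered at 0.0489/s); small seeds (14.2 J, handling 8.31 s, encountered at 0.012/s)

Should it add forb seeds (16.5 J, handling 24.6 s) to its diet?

Current rate: (0.0489×6.76 + 0.012×14.2)/(1 + 0.0489×6.46 + 0.012×8.31) = 0.3539 J/s.
Profitability of forb seeds: 16.5/24.6 = 0.6707 J/s.
0.6707 > 0.3539, so adding forb seeds raises the average — include it.

Yes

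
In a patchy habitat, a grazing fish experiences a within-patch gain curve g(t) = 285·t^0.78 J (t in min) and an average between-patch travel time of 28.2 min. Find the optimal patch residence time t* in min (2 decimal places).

Maximise g(t)/(T+t): set derivative to zero → g'(t)(T+t) = g(t).
g'(t) = 0.78·285·t^-0.22. Setting 0.78·285·t^-0.22 = 285·t^0.78/(28.2+t) gives 0.78(28.2+t) = t, so 0.22·t = 0.78×28.2.
t* = 0.78×28.2/0.22 = 99.98 min.

99.98 min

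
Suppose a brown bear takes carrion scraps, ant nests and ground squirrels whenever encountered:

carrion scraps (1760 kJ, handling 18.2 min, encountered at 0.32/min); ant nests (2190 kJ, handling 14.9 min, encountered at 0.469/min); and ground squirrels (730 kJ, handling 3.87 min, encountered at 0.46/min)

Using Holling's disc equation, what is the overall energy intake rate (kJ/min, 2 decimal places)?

123.53 kJ/min

R = Σλ_iE_i / (1 + Σλ_ih_i)
Numerator: 0.32×1760 + 0.469×2190 + 0.46×730 = 1926
Denominator: 1 + 0.32×18.2 + 0.469×14.9 + 0.46×3.87 = 15.59
R = 1926/15.59 = 123.5 kJ/min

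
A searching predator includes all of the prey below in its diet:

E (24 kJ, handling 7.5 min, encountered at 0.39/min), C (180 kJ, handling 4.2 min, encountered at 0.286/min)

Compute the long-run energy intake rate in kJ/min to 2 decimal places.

11.87 kJ/min

R = Σλ_iE_i / (1 + Σλ_ih_i)
Numerator: 0.39×24 + 0.286×180 = 60.84
Denominator: 1 + 0.39×7.5 + 0.286×4.2 = 5.126
R = 60.84/5.126 = 11.87 kJ/min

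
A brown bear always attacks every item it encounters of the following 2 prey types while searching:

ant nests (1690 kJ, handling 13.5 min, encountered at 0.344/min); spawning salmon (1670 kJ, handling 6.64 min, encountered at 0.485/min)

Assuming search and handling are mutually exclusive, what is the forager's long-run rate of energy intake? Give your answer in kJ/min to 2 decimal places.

Energy encountered per unit search time: 0.344×1690 + 0.485×1670 = 1391 kJ/min.
Handling time per unit search time: 0.344×13.5 + 0.485×6.64 = 7.864.
Rate = 1391/(1 + 7.864) = 157 kJ/min.

156.95 kJ/min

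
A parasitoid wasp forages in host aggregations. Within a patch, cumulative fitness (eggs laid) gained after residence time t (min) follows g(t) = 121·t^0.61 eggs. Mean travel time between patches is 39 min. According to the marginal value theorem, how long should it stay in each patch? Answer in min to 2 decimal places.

61.00 min

Optimal t* satisfies g'(t*) = g(t*)/(T + t*).
g'(t) = 0.61·121·t^-0.39. Setting 0.61·121·t^-0.39 = 121·t^0.61/(39+t) gives 0.61(39+t) = t, so 0.39·t = 0.61×39.
t* = 0.61×39/0.39 = 61 min.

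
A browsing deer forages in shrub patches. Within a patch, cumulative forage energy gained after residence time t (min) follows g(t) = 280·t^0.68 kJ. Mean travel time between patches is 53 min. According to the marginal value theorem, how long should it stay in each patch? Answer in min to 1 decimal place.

Maximise g(t)/(T+t): set derivative to zero → g'(t)(T+t) = g(t).
g'(t) = 0.68·280·t^-0.32. Setting 0.68·280·t^-0.32 = 280·t^0.68/(53+t) gives 0.68(53+t) = t, so 0.32·t = 0.68×53.
t* = 0.68×53/0.32 = 112.6 min.

112.6 min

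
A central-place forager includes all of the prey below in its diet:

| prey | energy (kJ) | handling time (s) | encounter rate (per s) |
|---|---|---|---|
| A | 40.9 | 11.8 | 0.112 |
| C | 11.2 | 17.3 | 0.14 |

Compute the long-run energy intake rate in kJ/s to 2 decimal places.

Energy encountered per unit search time: 0.112×40.9 + 0.14×11.2 = 6.149 kJ/s.
Handling time per unit search time: 0.112×11.8 + 0.14×17.3 = 3.744.
Rate = 6.149/(1 + 3.744) = 1.296 kJ/s.

1.30 kJ/s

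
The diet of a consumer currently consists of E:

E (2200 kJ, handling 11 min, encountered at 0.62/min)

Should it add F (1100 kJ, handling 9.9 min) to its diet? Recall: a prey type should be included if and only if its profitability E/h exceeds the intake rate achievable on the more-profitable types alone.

On E alone, R = ΣλE/(1+Σλh) = 1364/7.82 = 174.4 kJ/min.
Profitability of F: 1100/9.9 = 111.1 kJ/min.
Since 111.1 < R, time spent handling F is better spent searching.

No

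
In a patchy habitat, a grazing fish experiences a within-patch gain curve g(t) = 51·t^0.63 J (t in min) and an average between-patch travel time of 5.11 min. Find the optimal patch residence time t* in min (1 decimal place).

8.7 min

By the marginal value theorem, leave when the instantaneous gain rate g'(t) equals the habitat-wide average g(t)/(T + t).
g'(t) = 0.63·51·t^-0.37. Setting 0.63·51·t^-0.37 = 51·t^0.63/(5.11+t) gives 0.63(5.11+t) = t, so 0.37·t = 0.63×5.11.
t* = 0.63×5.11/0.37 = 8.701 min.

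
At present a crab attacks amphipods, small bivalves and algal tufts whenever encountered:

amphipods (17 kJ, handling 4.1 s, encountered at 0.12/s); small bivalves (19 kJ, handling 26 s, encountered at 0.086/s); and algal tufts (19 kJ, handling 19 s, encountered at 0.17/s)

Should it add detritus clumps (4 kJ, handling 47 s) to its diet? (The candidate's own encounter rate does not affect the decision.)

Current rate: (0.12×17 + 0.086×19 + 0.17×19)/(1 + 0.12×4.1 + 0.086×26 + 0.17×19) = 0.9922 kJ/s.
detritus clumps: E/h = 4/47 = 0.08511 kJ/s.
0.08511 < 0.9922, so adding detritus clumps would lower the average — exclude it.

No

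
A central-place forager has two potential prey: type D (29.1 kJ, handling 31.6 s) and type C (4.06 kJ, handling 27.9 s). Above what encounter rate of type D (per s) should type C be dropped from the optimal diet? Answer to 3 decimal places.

0.006 per s

The zero-one rule: include type C iff E₂/h₂ > λE₁/(1+λh₁). Equality gives the switch point.
λE₁h₂ = E₂ + λE₂h₁ ⇒ λ = E₂/(E₁h₂ − E₂h₁) = 4.06/(811.9 − 128.3) = 0.005939 per s.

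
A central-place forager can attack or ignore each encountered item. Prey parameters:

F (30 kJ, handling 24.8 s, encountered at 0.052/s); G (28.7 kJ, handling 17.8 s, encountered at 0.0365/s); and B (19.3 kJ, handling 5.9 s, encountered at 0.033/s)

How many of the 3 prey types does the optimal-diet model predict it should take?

Profitabilities (E/h, kJ/s): B 3.27, G 1.61, F 1.21. Add prey in this order while the next type's profitability exceeds the intake rate on those already taken.
Rate on top 1: 0.5331. G: 1.61 > 0.5331 → include.
Rate on top 2: 0.9133. F: 1.21 > 0.9133 → include.
Optimal diet: B, G, F — 3 of 3 types.

3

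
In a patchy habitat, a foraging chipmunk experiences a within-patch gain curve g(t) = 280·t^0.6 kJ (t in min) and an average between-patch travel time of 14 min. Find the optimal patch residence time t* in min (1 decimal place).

Maximise g(t)/(T+t): set derivative to zero → g'(t)(T+t) = g(t).
g'(t) = 0.6·280·t^-0.4. Setting 0.6·280·t^-0.4 = 280·t^0.6/(14+t) gives 0.6(14+t) = t, so 0.40·t = 0.6×14.
t* = 0.6×14/0.40 = 21 min.

21.0 min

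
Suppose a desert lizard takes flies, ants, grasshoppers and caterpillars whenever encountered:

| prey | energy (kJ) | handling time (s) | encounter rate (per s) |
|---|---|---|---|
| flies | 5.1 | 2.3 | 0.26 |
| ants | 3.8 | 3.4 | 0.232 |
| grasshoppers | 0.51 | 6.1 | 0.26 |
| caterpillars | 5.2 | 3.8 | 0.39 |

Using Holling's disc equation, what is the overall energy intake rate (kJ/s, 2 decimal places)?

R = Σλ_iE_i / (1 + Σλ_ih_i)
Numerator: 0.26×5.1 + 0.232×3.8 + 0.26×0.51 + 0.39×5.2 = 4.368
Denominator: 1 + 0.26×2.3 + 0.232×3.4 + 0.26×6.1 + 0.39×3.8 = 5.455
R = 4.368/5.455 = 0.8008 kJ/s

0.80 kJ/s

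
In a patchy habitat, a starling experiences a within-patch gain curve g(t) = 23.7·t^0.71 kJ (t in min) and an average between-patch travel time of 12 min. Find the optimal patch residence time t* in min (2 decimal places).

By the marginal value theorem, leave when the instantaneous gain rate g'(t) equals the habitat-wide average g(t)/(T + t).
g'(t) = 0.71·23.7·t^-0.29. Setting 0.71·23.7·t^-0.29 = 23.7·t^0.71/(12+t) gives 0.71(12+t) = t, so 0.29·t = 0.71×12.
t* = 0.71×12/0.29 = 29.38 min.

29.38 min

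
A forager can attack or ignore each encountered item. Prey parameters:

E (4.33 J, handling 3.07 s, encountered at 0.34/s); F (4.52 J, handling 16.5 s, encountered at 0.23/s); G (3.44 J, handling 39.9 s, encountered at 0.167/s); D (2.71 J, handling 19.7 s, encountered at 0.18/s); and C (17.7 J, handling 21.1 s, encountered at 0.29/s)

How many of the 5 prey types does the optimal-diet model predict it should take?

Rank by E/h (J/s): E 1.41, C 0.839, F 0.274, D 0.138, G 0.0862. Include each in turn until the next type's E/h falls below the running intake rate.
Rate on top 1: 0.7203. C: 0.839 > 0.7203 → include.
Rate on top 2: 0.8092. F: 0.274 < 0.8092 → exclude; stop.
Optimal diet: E, C — 2 of 5 types.

2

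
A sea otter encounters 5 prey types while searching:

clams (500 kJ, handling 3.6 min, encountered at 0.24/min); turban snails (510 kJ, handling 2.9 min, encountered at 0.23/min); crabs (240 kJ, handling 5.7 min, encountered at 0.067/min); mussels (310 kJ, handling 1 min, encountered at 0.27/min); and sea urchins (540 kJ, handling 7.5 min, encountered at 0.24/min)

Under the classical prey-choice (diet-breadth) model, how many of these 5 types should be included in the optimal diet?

Rank by E/h (kJ/min): mussels 310, turban snails 176, clams 139, sea urchins 72, crabs 42.1. Include each in turn until the next type's E/h falls below the running intake rate.
Rate on top 1: 65.91. turban snails: 176 > 65.91 → include.
Rate on top 2: 103.8. clams: 139 > 103.8 → include.
Rate on top 3: 114.6. sea urchins: 72 < 114.6 → exclude; stop.
Optimal diet: mussels, turban snails, clams — 3 of 5 types.

3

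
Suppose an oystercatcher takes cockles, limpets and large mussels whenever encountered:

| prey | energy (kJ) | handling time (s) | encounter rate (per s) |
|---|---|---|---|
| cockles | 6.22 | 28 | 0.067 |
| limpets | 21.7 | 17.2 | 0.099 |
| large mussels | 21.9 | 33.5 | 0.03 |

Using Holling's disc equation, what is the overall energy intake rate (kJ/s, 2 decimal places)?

0.58 kJ/s

R = (0.067×6.22 + 0.099×21.7 + 0.03×21.9) / (1 + 0.067×28 + 0.099×17.2 + 0.03×33.5) = 3.222/5.584 = 0.577 kJ/s.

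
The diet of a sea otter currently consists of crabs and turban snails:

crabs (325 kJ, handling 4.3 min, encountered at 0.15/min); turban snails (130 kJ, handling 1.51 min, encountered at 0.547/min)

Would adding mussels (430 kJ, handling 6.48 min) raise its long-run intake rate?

Current rate: (0.15×325 + 0.547×130)/(1 + 0.15×4.3 + 0.547×1.51) = 48.51 kJ/min.
Profitability of mussels: 430/6.48 = 66.36 kJ/min.
Since 66.36 > R, including mussels increases the long-run rate.

Yes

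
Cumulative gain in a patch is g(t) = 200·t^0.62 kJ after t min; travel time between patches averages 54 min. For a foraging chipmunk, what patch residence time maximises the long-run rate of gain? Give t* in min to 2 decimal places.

By the marginal value theorem, leave when the instantaneous gain rate g'(t) equals the habitat-wide average g(t)/(T + t).
g'(t) = 0.62·200·t^-0.38. Setting 0.62·200·t^-0.38 = 200·t^0.62/(54+t) gives 0.62(54+t) = t, so 0.38·t = 0.62×54.
t* = 0.62×54/0.38 = 88.11 min.

88.11 min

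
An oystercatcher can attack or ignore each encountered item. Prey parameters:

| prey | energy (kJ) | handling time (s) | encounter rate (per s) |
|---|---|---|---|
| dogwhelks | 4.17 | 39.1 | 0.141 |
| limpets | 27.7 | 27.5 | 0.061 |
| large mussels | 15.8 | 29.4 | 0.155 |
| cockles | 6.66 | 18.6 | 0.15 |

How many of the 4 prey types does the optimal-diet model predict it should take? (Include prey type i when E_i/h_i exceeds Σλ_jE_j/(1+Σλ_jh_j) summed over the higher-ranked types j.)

1

E/h in descending order: limpets 1.01, large mussels 0.537, cockles 0.358, dogwhelks 0.107 kJ/s. The optimal diet is the largest prefix of this list for which every included type satisfies E_i/h_i > R on the types above it.
Rate on top 1: 0.6311. large mussels: 0.537 < 0.6311 → exclude; stop.
Optimal diet: limpets — 1 of 4 types.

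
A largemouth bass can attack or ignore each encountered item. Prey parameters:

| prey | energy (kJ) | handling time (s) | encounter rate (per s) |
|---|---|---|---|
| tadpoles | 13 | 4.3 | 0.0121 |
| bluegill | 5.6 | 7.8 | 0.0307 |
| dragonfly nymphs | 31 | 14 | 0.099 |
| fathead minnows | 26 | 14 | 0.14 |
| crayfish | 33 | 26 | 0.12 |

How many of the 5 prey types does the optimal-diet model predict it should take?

Rank by E/h (kJ/s): tadpoles 3.02, dragonfly nymphs 2.21, fathead minnows 1.86, crayfish 1.27, bluegill 0.718. Include each in turn until the next type's E/h falls below the running intake rate.
Rate on top 1: 0.1495. dragonfly nymphs: 2.21 > 0.1495 → include.
Rate on top 2: 1.323. fathead minnows: 1.86 > 1.323 → include.
Rate on top 3: 1.561. crayfish: 1.27 < 1.561 → exclude; stop.
Optimal diet: tadpoles, dragonfly nymphs, fathead minnows — 3 of 5 types.

3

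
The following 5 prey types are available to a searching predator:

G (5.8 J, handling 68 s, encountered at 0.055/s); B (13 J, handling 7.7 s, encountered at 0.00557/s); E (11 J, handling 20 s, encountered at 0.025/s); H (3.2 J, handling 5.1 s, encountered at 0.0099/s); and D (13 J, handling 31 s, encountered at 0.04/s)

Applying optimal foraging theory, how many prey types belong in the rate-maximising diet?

E/h in descending order: B 1.69, H 0.627, E 0.55, D 0.419, G 0.0853 J/s. The optimal diet is the largest prefix of this list for which every included type satisfies E_i/h_i > R on the types above it.
Rate on top 1: 0.06943. H: 0.627 > 0.06943 → include.
Rate on top 2: 0.0952. E: 0.55 > 0.0952 → include.
Rate on top 3: 0.2379. D: 0.419 > 0.2379 → include.
Rate on top 4: 0.3173. G: 0.0853 < 0.3173 → exclude; stop.
Optimal diet: B, H, E, D — 4 of 5 types.

4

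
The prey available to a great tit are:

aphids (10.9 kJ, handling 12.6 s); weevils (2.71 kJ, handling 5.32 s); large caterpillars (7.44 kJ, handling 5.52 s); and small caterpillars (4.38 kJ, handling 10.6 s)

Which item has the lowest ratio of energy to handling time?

In descending order of E/h:
large caterpillars: 7.44/5.52 = 1.35 kJ/s
aphids: 10.9/12.6 = 0.865 kJ/s
weevils: 2.71/5.32 = 0.509 kJ/s
small caterpillars: 4.38/10.6 = 0.413 kJ/s

small caterpillars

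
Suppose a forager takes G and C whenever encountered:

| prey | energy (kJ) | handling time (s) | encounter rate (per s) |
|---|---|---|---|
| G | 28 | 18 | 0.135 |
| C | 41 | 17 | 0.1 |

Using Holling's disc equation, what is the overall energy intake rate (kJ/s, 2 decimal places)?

1.54 kJ/s

R = Σλ_iE_i / (1 + Σλ_ih_i)
Numerator: 0.135×28 + 0.1×41 = 7.88
Denominator: 1 + 0.135×18 + 0.1×17 = 5.13
R = 7.88/5.13 = 1.536 kJ/s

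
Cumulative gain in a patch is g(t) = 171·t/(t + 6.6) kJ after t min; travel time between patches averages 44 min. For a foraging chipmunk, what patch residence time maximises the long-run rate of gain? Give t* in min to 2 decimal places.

17.04 min

Maximise g(t)/(T+t): set derivative to zero → g'(t)(T+t) = g(t).
g'(t) = 171·6.6/(t + 6.6)². Setting 171·6.6/(t+6.6)² = 171t/[(t+6.6)(44+t)] gives 6.6(44+t) = t(t+6.6), so t² = 6.6×44 = 290.4.
t* = √290.4 = 17.04 min.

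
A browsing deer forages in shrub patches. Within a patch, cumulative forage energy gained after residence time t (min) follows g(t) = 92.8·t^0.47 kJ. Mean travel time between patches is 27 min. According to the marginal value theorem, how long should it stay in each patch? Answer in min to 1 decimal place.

Optimal t* satisfies g'(t*) = g(t*)/(T + t*).
g'(t) = 0.47·92.8·t^-0.53. Setting 0.47·92.8·t^-0.53 = 92.8·t^0.47/(27+t) gives 0.47(27+t) = t, so 0.53·t = 0.47×27.
t* = 0.47×27/0.53 = 23.94 min.

23.9 min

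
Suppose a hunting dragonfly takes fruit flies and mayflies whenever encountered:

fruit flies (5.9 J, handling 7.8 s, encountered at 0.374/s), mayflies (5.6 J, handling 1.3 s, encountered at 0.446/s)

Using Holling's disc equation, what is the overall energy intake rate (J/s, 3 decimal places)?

Energy encountered per unit search time: 0.374×5.9 + 0.446×5.6 = 4.704 J/s.
Handling time per unit search time: 0.374×7.8 + 0.446×1.3 = 3.497.
Rate = 4.704/(1 + 3.497) = 1.046 J/s.

1.046 J/s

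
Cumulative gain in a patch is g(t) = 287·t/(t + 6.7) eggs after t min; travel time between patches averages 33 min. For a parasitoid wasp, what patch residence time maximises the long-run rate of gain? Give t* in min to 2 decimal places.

By the marginal value theorem, leave when the instantaneous gain rate g'(t) equals the habitat-wide average g(t)/(T + t).
g'(t) = 287·6.7/(t + 6.7)². Setting 287·6.7/(t+6.7)² = 287t/[(t+6.7)(33+t)] gives 6.7(33+t) = t(t+6.7), so t² = 6.7×33 = 221.1.
t* = √221.1 = 14.87 min.

14.87 min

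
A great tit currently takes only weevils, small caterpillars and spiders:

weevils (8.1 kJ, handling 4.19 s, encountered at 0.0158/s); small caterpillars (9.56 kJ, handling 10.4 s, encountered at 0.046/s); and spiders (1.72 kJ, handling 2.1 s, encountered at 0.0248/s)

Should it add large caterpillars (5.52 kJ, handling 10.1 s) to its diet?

Current rate: (0.0158×8.1 + 0.046×9.56 + 0.0248×1.72)/(1 + 0.0158×4.19 + 0.046×10.4 + 0.0248×2.1) = 0.3823 kJ/s.
large caterpillars: E/h = 5.52/10.1 = 0.5465 kJ/s.
0.5465 > 0.3823, so adding large caterpillars raises the average — include it.

Yes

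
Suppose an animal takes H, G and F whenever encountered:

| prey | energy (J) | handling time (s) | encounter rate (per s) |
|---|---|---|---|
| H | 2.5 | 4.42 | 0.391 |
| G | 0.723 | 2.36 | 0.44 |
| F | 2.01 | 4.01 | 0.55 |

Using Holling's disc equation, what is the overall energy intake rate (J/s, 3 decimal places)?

R = Σλ_iE_i / (1 + Σλ_ih_i)
Numerator: 0.391×2.5 + 0.44×0.723 + 0.55×2.01 = 2.401
Denominator: 1 + 0.391×4.42 + 0.44×2.36 + 0.55×4.01 = 5.972
R = 2.401/5.972 = 0.4021 J/s

0.402 J/s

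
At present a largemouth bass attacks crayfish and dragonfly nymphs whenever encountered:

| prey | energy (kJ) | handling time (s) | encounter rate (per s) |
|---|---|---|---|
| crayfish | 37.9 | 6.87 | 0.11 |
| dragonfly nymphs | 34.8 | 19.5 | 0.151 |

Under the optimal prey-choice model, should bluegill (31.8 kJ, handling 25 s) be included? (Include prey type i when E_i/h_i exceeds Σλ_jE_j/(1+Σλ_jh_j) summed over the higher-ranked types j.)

No

Intake rate on the current diet: R = (0.11×37.9 + 0.151×34.8) / (1 + 0.11×6.87 + 0.151×19.5) = 9.424/4.7 = 2.005 kJ/s.
Profitability of bluegill: 31.8/25 = 1.272 kJ/s.
1.272 < 2.005, so adding bluegill would lower the average — exclude it.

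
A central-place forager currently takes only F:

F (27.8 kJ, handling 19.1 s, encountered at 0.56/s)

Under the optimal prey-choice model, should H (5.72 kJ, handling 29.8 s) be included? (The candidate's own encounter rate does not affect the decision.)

No

Intake rate on the current diet: R = (0.56×27.8) / (1 + 0.56×19.1) = 15.57/11.7 = 1.331 kJ/s.
Profitability of H: 5.72/29.8 = 0.1919 kJ/s.
Since 0.1919 < R, time spent handling H is better spent searching.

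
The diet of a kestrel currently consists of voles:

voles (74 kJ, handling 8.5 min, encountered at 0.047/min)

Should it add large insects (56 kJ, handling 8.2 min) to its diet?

Intake rate on the current diet: R = (0.047×74) / (1 + 0.047×8.5) = 3.478/1.399 = 2.485 kJ/min.
large insects: E/h = 56/8.2 = 6.829 kJ/min.
Since 6.829 > R, including large insects increases the long-run rate.

Yes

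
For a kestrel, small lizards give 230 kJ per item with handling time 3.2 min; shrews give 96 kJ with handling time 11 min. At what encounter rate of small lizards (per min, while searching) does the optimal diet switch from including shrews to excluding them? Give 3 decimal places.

0.043 per min

Drop shrews once their profitability E₂/h₂ falls below the rate achievable on small lizards alone: E₂/h₂ = λE₁/(1 + λh₁).
Solve for λ: λE₁h₂ = E₂(1 + λh₁) → λ(E₁h₂ − E₂h₁) = E₂ → λ = E₂/(E₁h₂ − E₂h₁).
λ = 96/(230×11 − 96×3.2) = 96/2223 = 0.04319 per min.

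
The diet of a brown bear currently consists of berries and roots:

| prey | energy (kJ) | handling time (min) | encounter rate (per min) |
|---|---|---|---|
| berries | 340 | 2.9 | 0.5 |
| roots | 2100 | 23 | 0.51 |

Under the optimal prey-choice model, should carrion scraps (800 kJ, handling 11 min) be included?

No

Current rate: (0.5×340 + 0.51×2100)/(1 + 0.5×2.9 + 0.51×23) = 87.52 kJ/min.
carrion scraps: E/h = 800/11 = 72.73 kJ/min.
Since 72.73 < R, time spent handling carrion scraps is better spent searching.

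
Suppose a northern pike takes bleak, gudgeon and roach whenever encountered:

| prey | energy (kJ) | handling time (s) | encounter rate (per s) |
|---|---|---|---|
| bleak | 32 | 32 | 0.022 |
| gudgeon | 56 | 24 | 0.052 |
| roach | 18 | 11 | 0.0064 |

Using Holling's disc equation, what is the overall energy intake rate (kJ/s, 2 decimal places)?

1.23 kJ/s

Energy encountered per unit search time: 0.022×32 + 0.052×56 + 0.0064×18 = 3.731 kJ/s.
Handling time per unit search time: 0.022×32 + 0.052×24 + 0.0064×11 = 2.022.
Rate = 3.731/(1 + 2.022) = 1.235 kJ/s.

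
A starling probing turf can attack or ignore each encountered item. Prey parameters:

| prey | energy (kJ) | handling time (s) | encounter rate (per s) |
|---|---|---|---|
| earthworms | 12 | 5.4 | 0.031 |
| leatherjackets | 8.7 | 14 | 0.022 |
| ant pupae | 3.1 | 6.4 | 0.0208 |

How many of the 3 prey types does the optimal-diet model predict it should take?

Profitabilities (E/h, kJ/s): earthworms 2.22, leatherjackets 0.621, ant pupae 0.484. Add prey in this order while the next type's profitability exceeds the intake rate on those already taken.
Rate on top 1: 0.3187. leatherjackets: 0.621 > 0.3187 → include.
Rate on top 2: 0.3819. ant pupae: 0.484 > 0.3819 → include.
Optimal diet: earthworms, leatherjackets, ant pupae — 3 of 3 types.

3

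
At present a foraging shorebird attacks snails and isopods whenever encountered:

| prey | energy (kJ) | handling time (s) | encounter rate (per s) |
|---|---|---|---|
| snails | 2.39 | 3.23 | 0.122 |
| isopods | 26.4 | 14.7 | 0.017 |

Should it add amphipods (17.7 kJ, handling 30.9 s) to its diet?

Intake rate on the current diet: R = (0.122×2.39 + 0.017×26.4) / (1 + 0.122×3.23 + 0.017×14.7) = 0.7404/1.644 = 0.4504 kJ/s.
Profitability of amphipods: 17.7/30.9 = 0.5728 kJ/s.
Since 0.5728 > R, including amphipods increases the long-run rate.

Yes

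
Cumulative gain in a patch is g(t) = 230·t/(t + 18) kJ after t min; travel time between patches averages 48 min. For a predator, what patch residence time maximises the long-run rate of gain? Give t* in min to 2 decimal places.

29.39 min

By the marginal value theorem, leave when the instantaneous gain rate g'(t) equals the habitat-wide average g(t)/(T + t).
g'(t) = 230·18/(t + 18)². Setting 230·18/(t+18)² = 230t/[(t+18)(48+t)] gives 18(48+t) = t(t+18), so t² = 18×48 = 864.
t* = √864 = 29.39 min.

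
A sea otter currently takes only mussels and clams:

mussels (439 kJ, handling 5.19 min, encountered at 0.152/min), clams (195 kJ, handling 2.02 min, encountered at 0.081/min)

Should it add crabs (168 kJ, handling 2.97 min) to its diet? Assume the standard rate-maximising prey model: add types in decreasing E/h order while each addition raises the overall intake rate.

Current rate: (0.152×439 + 0.081×195)/(1 + 0.152×5.19 + 0.081×2.02) = 42.27 kJ/min.
crabs: E/h = 168/2.97 = 56.57 kJ/min.
Since 56.57 > R, including crabs increases the long-run rate.

Yes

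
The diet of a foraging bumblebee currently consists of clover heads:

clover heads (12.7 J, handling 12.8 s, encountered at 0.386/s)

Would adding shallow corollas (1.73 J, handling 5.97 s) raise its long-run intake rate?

Intake rate on the current diet: R = (0.386×12.7) / (1 + 0.386×12.8) = 4.902/5.941 = 0.8252 J/s.
Profitability of shallow corollas: 1.73/5.97 = 0.2898 J/s.
0.2898 < 0.8252, so adding shallow corollas would lower the average — exclude it.

No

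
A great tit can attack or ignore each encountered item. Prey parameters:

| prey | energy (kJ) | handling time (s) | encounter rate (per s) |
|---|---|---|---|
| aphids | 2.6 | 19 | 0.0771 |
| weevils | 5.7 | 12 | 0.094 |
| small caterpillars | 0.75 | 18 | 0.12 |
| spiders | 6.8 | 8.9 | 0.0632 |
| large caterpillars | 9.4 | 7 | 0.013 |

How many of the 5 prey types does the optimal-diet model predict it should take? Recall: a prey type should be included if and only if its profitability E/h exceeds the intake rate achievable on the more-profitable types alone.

3

Rank by E/h (kJ/s): large caterpillars 1.34, spiders 0.764, weevils 0.475, aphids 0.137, small caterpillars 0.0417. Include each in turn until the next type's E/h falls below the running intake rate.
Rate on top 1: 0.112. spiders: 0.764 > 0.112 → include.
Rate on top 2: 0.3338. weevils: 0.475 > 0.3338 → include.
Rate on top 3: 0.3911. aphids: 0.137 < 0.3911 → exclude; stop.
Optimal diet: large caterpillars, spiders, weevils — 3 of 5 types.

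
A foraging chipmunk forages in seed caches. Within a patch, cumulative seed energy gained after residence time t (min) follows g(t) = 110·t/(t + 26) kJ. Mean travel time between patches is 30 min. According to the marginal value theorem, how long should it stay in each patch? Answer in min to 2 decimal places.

By the marginal value theorem, leave when the instantaneous gain rate g'(t) equals the habitat-wide average g(t)/(T + t).
g'(t) = 110·26/(t + 26)². Setting 110·26/(t+26)² = 110t/[(t+26)(30+t)] gives 26(30+t) = t(t+26), so t² = 26×30 = 780.
t* = √780 = 27.93 min.

27.93 min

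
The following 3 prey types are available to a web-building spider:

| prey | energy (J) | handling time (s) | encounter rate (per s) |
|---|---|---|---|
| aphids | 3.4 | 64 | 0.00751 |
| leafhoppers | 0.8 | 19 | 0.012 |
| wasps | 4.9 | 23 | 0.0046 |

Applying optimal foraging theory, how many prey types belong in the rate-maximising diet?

3

E/h in descending order: wasps 0.213, aphids 0.0531, leafhoppers 0.0421 J/s. The optimal diet is the largest prefix of this list for which every included type satisfies E_i/h_i > R on the types above it.
Rate on top 1: 0.02038. aphids: 0.0531 > 0.02038 → include.
Rate on top 2: 0.0303. leafhoppers: 0.0421 > 0.0303 → include.
Optimal diet: wasps, aphids, leafhoppers — 3 of 3 types.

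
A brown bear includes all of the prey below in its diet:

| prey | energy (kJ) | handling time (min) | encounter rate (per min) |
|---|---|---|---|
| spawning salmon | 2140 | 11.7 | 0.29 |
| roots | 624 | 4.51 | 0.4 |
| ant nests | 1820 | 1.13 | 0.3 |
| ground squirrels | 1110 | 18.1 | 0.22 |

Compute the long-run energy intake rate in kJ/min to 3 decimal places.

R = (0.29×2140 + 0.4×624 + 0.3×1820 + 0.22×1110) / (1 + 0.29×11.7 + 0.4×4.51 + 0.3×1.13 + 0.22×18.1) = 1660/10.52 = 157.9 kJ/min.

157.863 kJ/min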